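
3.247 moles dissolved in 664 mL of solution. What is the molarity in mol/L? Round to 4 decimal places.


Convert volume to liters: V_L = V_mL / 1000.
V_L = 664 / 1000 = 0.664 L
M = n / V_L = 3.247 / 0.664
M = 4.89006024 mol/L, rounded to 4 dp:

4.8901 mol/L


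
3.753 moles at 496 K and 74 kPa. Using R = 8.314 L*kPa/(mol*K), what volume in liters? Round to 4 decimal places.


PV = nRT, solve for V = nRT / P.
nRT = 3.753 * 8.314 * 496 = 15476.4112
V = 15476.4112 / 74
V = 209.14069189 L, rounded to 4 dp:

209.1407 L


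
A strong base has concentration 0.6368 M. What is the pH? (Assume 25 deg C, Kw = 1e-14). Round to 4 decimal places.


A strong base dissociates completely, so [OH-] equals the given concentration.
pOH = -log10([OH-]) = -log10(0.6368) = 0.195997
pH = 14 - pOH = 14 - 0.195997
pH = 13.804003, rounded to 4 dp:

13.8040


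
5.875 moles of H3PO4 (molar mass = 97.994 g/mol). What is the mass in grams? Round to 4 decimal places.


mass = n * M
mass = 5.875 * 97.994
mass = 575.71475 g, rounded to 4 dp:

575.7148 g


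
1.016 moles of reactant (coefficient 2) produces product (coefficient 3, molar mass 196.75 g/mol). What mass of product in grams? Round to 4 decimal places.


Use the coefficient ratio to convert reactant moles to product moles, then multiply by the product's molar mass.
moles_P = moles_R * (coeff_P / coeff_R) = 1.016 * (3/2) = 1.524
mass_P = moles_P * M_P = 1.524 * 196.75
mass_P = 299.847 g, rounded to 4 dp:

299.8470 g


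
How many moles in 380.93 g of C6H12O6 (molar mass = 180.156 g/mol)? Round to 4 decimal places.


n = mass / M
n = 380.93 / 180.156
n = 2.11444526 mol, rounded to 4 dp:

2.1144 mol


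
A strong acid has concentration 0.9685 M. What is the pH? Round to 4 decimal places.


A strong acid dissociates completely, so [H+] equals the given concentration.
pH = -log10([H+]) = -log10(0.9685)
pH = 0.01390037, rounded to 4 dp:

0.0139


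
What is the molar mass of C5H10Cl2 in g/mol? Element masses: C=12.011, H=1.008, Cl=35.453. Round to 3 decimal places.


M = sum(count * atomic_mass) over atoms.
M = 5*12.011 + 10*1.008 + 2*35.453
M = 60.055 + 10.08 + 70.906
M = 141.041 g/mol, rounded to 3 dp:

141.041 g/mol


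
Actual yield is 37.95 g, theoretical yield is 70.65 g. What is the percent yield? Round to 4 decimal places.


% yield = 100 * actual / theoretical
% yield = 100 * 37.95 / 70.65
% yield = 53.71549894 %, rounded to 4 dp:

53.7155 %


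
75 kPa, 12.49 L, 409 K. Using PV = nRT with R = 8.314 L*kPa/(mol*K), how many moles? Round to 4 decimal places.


PV = nRT, solve for n = PV / (RT).
PV = 75 * 12.49 = 936.75
RT = 8.314 * 409 = 3400.426
n = 936.75 / 3400.426
n = 0.27548019 mol, rounded to 4 dp:

0.2755 mol


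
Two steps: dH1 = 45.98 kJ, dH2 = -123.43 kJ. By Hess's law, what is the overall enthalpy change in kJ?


Hess's law: enthalpy is a state function, so add the step enthalpies.
dH_total = dH1 + dH2 = 45.98 + (-123.43)
dH_total = -77.45 kJ:

-77.45 kJ


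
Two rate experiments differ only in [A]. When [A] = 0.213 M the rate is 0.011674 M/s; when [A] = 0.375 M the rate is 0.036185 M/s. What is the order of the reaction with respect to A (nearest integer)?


Rate is proportional to [A]^n, so rate2/rate1 = ([A]2/[A]1)^n. Take logs to solve for n.
rate2/rate1 = 0.036185 / 0.011674 = 3.0996
[A]2/[A]1 = 0.375 / 0.213 = 1.7606
n = ln(3.0996) / ln(1.7606) = 2.0
Nearest integer order:

2


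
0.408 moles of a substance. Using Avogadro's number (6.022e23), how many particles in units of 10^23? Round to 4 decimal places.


N = n * NA, then divide by 1e23 for the requested units.
N / 1e23 = n * 6.022
N / 1e23 = 0.408 * 6.022
N / 1e23 = 2.456976, rounded to 4 dp:

2.4570


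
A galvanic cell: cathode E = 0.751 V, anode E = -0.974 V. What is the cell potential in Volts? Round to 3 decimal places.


Standard cell potential: E_cell = E_cathode - E_anode.
E_cell = 0.751 - (-0.974)
E_cell = 1.725 V, rounded to 3 dp:

1.725 V


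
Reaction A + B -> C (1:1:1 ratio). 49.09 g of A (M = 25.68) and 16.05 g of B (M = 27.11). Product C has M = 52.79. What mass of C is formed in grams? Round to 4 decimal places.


Find moles of each reactant; the smaller value is the limiting reagent in a 1:1:1 reaction, so moles_C equals moles of the limiter.
n_A = mass_A / M_A = 49.09 / 25.68 = 1.911604 mol
n_B = mass_B / M_B = 16.05 / 27.11 = 0.592032 mol
Limiting reagent: B (smaller), n_limiting = 0.592032 mol
mass_C = n_limiting * M_C = 0.592032 * 52.79
mass_C = 31.25336928 g, rounded to 4 dp:

31.2534 g


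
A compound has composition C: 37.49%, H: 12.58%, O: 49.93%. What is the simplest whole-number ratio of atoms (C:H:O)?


Assume 100 g of compound, divide each mass% by atomic mass to get moles, then normalize by the smallest to get a raw atom ratio.
Moles per 100 g: C: 37.49/12.011 = 3.1213, H: 12.58/1.008 = 12.4802, O: 49.93/15.999 = 3.1208
Raw ratio (divide by min = 3.1208): C: 1.0, H: 3.999, O: 1.0
Multiply by 1 to clear fractions: C: 1.0 ~= 1, H: 3.999 ~= 4, O: 1.0 ~= 1
Reduce by GCD to get the simplest whole-number ratio:

1:4:1


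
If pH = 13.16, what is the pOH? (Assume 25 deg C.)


At 25 deg C, pH + pOH = 14.
pOH = 14 - pH = 14 - 13.16
pOH = 0.84:

0.84


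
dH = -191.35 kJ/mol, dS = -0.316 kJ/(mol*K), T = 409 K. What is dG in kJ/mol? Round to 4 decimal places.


Gibbs: dG = dH - T*dS (consistent units, dS already in kJ/(mol*K)).
T*dS = 409 * -0.316 = -129.244
dG = -191.35 - (-129.244)
dG = -62.106 kJ/mol, rounded to 4 dp:

-62.1060 kJ/mol


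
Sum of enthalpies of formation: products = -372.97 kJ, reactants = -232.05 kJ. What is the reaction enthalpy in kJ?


dH_rxn = sum(dH_f products) - sum(dH_f reactants)
dH_rxn = -372.97 - (-232.05)
dH_rxn = -140.92 kJ:

-140.92 kJ


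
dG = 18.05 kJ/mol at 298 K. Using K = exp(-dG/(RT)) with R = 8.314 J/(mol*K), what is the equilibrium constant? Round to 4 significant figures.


dG is in kJ/mol; multiply by 1000 to match R in J/(mol*K).
RT = 8.314 * 298 = 2477.572 J/mol
exponent = -dG*1000 / (RT) = -(18.05*1000) / 2477.572 = -7.28535841
K = exp(-7.28535841)
K = 0.0006855025, rounded to 4 significant figures:

0.0006855


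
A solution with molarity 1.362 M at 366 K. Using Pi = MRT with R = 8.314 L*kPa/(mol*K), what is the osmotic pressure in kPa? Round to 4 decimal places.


Osmotic pressure (van't Hoff): Pi = M*R*T.
RT = 8.314 * 366 = 3042.924
Pi = 1.362 * 3042.924
Pi = 4144.462488 kPa, rounded to 4 dp:

4144.4625 kPa


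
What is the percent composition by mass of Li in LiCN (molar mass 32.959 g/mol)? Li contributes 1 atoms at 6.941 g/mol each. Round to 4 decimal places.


pct = 100 * (n_elem * M_elem) / M_total
mass_contribution = 1 * 6.941 = 6.941 g/mol
pct = 100 * 6.941 / 32.959
pct = 21.05949816 %, rounded to 4 dp:

21.0595 %


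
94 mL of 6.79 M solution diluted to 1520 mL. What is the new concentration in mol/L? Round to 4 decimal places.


Dilution: M1*V1 = M2*V2, solve for M2.
M2 = M1*V1 / V2
M2 = 6.79 * 94 / 1520
M2 = 638.26 / 1520
M2 = 0.41990789 mol/L, rounded to 4 dp:

0.4199 mol/L


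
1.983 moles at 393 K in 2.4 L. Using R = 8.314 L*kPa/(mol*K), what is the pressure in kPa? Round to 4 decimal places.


PV = nRT, solve for P = nRT / V.
nRT = 1.983 * 8.314 * 393 = 6479.2582
P = 6479.2582 / 2.4
P = 2699.69091667 kPa, rounded to 4 dp:

2699.6909 kPa


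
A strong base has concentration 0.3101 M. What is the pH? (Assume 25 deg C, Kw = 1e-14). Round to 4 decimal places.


A strong base dissociates completely, so [OH-] equals the given concentration.
pOH = -log10([OH-]) = -log10(0.3101) = 0.508498
pH = 14 - pOH = 14 - 0.508498
pH = 13.491502, rounded to 4 dp:

13.4915


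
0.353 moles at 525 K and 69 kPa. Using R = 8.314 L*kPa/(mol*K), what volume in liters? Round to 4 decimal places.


PV = nRT, solve for V = nRT / P.
nRT = 0.353 * 8.314 * 525 = 1540.792
V = 1540.792 / 69
V = 22.33031884 L, rounded to 4 dp:

22.3303 L


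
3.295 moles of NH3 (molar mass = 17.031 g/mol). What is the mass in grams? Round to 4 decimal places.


mass = n * M
mass = 3.295 * 17.031
mass = 56.117145 g, rounded to 4 dp:

56.1171 g


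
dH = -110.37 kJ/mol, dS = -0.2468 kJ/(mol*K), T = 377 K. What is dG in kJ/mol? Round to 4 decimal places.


Gibbs: dG = dH - T*dS (consistent units, dS already in kJ/(mol*K)).
T*dS = 377 * -0.2468 = -93.0436
dG = -110.37 - (-93.0436)
dG = -17.3264 kJ/mol, rounded to 4 dp:

-17.3264 kJ/mol


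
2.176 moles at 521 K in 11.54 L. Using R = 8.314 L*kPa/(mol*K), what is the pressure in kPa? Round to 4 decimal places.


PV = nRT, solve for P = nRT / V.
nRT = 2.176 * 8.314 * 521 = 9425.5485
P = 9425.5485 / 11.54
P = 816.77196707 kPa, rounded to 4 dp:

816.7720 kPa


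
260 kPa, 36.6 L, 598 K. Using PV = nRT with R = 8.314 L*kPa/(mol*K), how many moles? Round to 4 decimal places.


PV = nRT, solve for n = PV / (RT).
PV = 260 * 36.6 = 9516.0
RT = 8.314 * 598 = 4971.772
n = 9516.0 / 4971.772
n = 1.91400571 mol, rounded to 4 dp:

1.9140 mol


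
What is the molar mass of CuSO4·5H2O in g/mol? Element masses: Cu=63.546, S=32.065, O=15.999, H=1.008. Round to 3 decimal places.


M = sum(count * atomic_mass) over atoms.
M = 1*63.546 + 1*32.065 + 9*15.999 + 10*1.008
M = 63.546 + 32.065 + 143.991 + 10.08
M = 249.682 g/mol, rounded to 3 dp:

249.682 g/mol


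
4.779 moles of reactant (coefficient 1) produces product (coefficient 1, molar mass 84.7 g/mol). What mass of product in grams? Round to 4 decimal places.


Use the coefficient ratio to convert reactant moles to product moles, then multiply by the product's molar mass.
moles_P = moles_R * (coeff_P / coeff_R) = 4.779 * (1/1) = 4.779
mass_P = moles_P * M_P = 4.779 * 84.7
mass_P = 404.7813 g, rounded to 4 dp:

404.7813 g


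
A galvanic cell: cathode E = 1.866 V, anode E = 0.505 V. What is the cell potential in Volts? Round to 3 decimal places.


Standard cell potential: E_cell = E_cathode - E_anode.
E_cell = 1.866 - (0.505)
E_cell = 1.361 V, rounded to 3 dp:

1.361 V


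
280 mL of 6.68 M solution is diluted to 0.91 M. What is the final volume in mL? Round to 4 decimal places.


Dilution: M1*V1 = M2*V2, solve for V2.
V2 = M1*V1 / M2
V2 = 6.68 * 280 / 0.91
V2 = 1870.4 / 0.91
V2 = 2055.38461538 mL, rounded to 4 dp:

2055.3846 mL


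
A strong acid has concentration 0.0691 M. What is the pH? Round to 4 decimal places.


A strong acid dissociates completely, so [H+] equals the given concentration.
pH = -log10([H+]) = -log10(0.0691)
pH = 1.16052195, rounded to 4 dp:

1.1605


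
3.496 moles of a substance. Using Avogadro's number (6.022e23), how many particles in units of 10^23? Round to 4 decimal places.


N = n * NA, then divide by 1e23 for the requested units.
N / 1e23 = n * 6.022
N / 1e23 = 3.496 * 6.022
N / 1e23 = 21.052912, rounded to 4 dp:

21.0529


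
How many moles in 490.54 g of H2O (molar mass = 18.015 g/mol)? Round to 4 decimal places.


n = mass / M
n = 490.54 / 18.015
n = 27.22953095 mol, rounded to 4 dp:

27.2295 mol


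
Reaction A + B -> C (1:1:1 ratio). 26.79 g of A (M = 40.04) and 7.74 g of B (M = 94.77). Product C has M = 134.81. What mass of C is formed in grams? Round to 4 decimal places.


Find moles of each reactant; the smaller value is the limiting reagent in a 1:1:1 reaction, so moles_C equals moles of the limiter.
n_A = mass_A / M_A = 26.79 / 40.04 = 0.669081 mol
n_B = mass_B / M_B = 7.74 / 94.77 = 0.081671 mol
Limiting reagent: B (smaller), n_limiting = 0.081671 mol
mass_C = n_limiting * M_C = 0.081671 * 134.81
mass_C = 11.01006751 g, rounded to 4 dp:

11.0101 g


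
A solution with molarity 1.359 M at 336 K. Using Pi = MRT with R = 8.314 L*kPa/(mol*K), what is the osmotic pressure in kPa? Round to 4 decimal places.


Osmotic pressure (van't Hoff): Pi = M*R*T.
RT = 8.314 * 336 = 2793.504
Pi = 1.359 * 2793.504
Pi = 3796.371936 kPa, rounded to 4 dp:

3796.3719 kPa


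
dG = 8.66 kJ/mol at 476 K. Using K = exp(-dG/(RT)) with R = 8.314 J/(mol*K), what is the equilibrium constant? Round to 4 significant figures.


dG is in kJ/mol; multiply by 1000 to match R in J/(mol*K).
RT = 8.314 * 476 = 3957.464 J/mol
exponent = -dG*1000 / (RT) = -(8.66*1000) / 3957.464 = -2.18827006
K = exp(-2.18827006)
K = 0.11211053, rounded to 4 significant figures:

0.1121


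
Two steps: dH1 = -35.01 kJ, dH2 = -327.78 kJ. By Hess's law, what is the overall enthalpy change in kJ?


Hess's law: enthalpy is a state function, so add the step enthalpies.
dH_total = dH1 + dH2 = -35.01 + (-327.78)
dH_total = -362.79 kJ:

-362.79 kJ


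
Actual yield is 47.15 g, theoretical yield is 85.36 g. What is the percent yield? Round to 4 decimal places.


% yield = 100 * actual / theoretical
% yield = 100 * 47.15 / 85.36
% yield = 55.2366448 %, rounded to 4 dp:

55.2366 %


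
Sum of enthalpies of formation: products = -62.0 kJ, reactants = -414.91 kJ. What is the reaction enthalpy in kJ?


dH_rxn = sum(dH_f products) - sum(dH_f reactants)
dH_rxn = -62.0 - (-414.91)
dH_rxn = 352.91 kJ:

352.91 kJ


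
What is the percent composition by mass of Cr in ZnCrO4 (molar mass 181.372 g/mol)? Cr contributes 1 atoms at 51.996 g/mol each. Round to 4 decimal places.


pct = 100 * (n_elem * M_elem) / M_total
mass_contribution = 1 * 51.996 = 51.996 g/mol
pct = 100 * 51.996 / 181.372
pct = 28.66815164 %, rounded to 4 dp:

28.6682 %


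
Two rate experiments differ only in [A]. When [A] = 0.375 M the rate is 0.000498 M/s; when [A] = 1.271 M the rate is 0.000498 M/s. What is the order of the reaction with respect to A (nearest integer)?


Rate is proportional to [A]^n, so rate2/rate1 = ([A]2/[A]1)^n. Take logs to solve for n.
rate2/rate1 = 0.000498 / 0.000498 = 1.0
[A]2/[A]1 = 1.271 / 0.375 = 3.3893
n = ln(1.0) / ln(3.3893) = 0.0
Nearest integer order:

0


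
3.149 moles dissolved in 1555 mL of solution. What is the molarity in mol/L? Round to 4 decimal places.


Convert volume to liters: V_L = V_mL / 1000.
V_L = 1555 / 1000 = 1.555 L
M = n / V_L = 3.149 / 1.555
M = 2.02508039 mol/L, rounded to 4 dp:

2.0251 mol/L


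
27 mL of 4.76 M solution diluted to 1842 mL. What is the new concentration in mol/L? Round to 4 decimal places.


Dilution: M1*V1 = M2*V2, solve for M2.
M2 = M1*V1 / V2
M2 = 4.76 * 27 / 1842
M2 = 128.52 / 1842
M2 = 0.06977199 mol/L, rounded to 4 dp:

0.0698 mol/L


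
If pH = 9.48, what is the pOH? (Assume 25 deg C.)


At 25 deg C, pH + pOH = 14.
pOH = 14 - pH = 14 - 9.48
pOH = 4.52:

4.52


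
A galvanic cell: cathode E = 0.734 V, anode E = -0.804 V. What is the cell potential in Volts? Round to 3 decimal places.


Standard cell potential: E_cell = E_cathode - E_anode.
E_cell = 0.734 - (-0.804)
E_cell = 1.538 V, rounded to 3 dp:

1.538 V


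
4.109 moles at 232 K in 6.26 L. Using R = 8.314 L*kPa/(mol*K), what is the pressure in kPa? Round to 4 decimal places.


PV = nRT, solve for P = nRT / V.
nRT = 4.109 * 8.314 * 232 = 7925.6364
P = 7925.6364 / 6.26
P = 1266.07610224 kPa, rounded to 4 dp:

1266.0761 kPa


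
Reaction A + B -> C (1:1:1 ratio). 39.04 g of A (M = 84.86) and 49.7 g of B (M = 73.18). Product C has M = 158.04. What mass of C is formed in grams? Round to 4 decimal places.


Find moles of each reactant; the smaller value is the limiting reagent in a 1:1:1 reaction, so moles_C equals moles of the limiter.
n_A = mass_A / M_A = 39.04 / 84.86 = 0.460052 mol
n_B = mass_B / M_B = 49.7 / 73.18 = 0.679147 mol
Limiting reagent: A (smaller), n_limiting = 0.460052 mol
mass_C = n_limiting * M_C = 0.460052 * 158.04
mass_C = 72.70661808 g, rounded to 4 dp:

72.7066 g


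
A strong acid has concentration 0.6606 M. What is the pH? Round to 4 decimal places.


A strong acid dissociates completely, so [H+] equals the given concentration.
pH = -log10([H+]) = -log10(0.6606)
pH = 0.18006143, rounded to 4 dp:

0.1801


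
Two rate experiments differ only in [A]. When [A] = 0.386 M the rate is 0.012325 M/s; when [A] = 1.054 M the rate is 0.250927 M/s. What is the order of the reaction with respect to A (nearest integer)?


Rate is proportional to [A]^n, so rate2/rate1 = ([A]2/[A]1)^n. Take logs to solve for n.
rate2/rate1 = 0.250927 / 0.012325 = 20.3592
[A]2/[A]1 = 1.054 / 0.386 = 2.7306
n = ln(20.3592) / ln(2.7306) = 3.0
Nearest integer order:

3


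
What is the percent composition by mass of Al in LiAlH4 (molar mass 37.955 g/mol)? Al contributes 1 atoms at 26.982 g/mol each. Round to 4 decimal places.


pct = 100 * (n_elem * M_elem) / M_total
mass_contribution = 1 * 26.982 = 26.982 g/mol
pct = 100 * 26.982 / 37.955
pct = 71.08944803 %, rounded to 4 dp:

71.0894 %


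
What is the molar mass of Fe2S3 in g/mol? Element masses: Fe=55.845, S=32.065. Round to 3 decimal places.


M = sum(count * atomic_mass) over atoms.
M = 2*55.845 + 3*32.065
M = 111.69 + 96.195
M = 207.885 g/mol, rounded to 3 dp:

207.885 g/mol


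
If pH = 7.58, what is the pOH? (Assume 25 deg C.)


At 25 deg C, pH + pOH = 14.
pOH = 14 - pH = 14 - 7.58
pOH = 6.42:

6.42


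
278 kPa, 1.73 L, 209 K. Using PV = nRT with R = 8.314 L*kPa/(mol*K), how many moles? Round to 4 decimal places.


PV = nRT, solve for n = PV / (RT).
PV = 278 * 1.73 = 480.94
RT = 8.314 * 209 = 1737.626
n = 480.94 / 1737.626
n = 0.27677993 mol, rounded to 4 dp:

0.2768 mol


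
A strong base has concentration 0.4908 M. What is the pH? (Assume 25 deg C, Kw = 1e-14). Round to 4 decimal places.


A strong base dissociates completely, so [OH-] equals the given concentration.
pOH = -log10([OH-]) = -log10(0.4908) = 0.309095
pH = 14 - pOH = 14 - 0.309095
pH = 13.690905, rounded to 4 dp:

13.6909


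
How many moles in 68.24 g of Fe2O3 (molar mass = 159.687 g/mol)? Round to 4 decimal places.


n = mass / M
n = 68.24 / 159.687
n = 0.42733598 mol, rounded to 4 dp:

0.4273 mol


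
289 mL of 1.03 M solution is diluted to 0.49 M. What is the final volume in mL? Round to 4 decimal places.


Dilution: M1*V1 = M2*V2, solve for V2.
V2 = M1*V1 / M2
V2 = 1.03 * 289 / 0.49
V2 = 297.67 / 0.49
V2 = 607.48979592 mL, rounded to 4 dp:

607.4898 mL


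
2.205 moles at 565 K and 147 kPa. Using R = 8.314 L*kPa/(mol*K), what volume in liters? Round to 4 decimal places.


PV = nRT, solve for V = nRT / P.
nRT = 2.205 * 8.314 * 565 = 10357.7891
V = 10357.7891 / 147
V = 70.46115034 L, rounded to 4 dp:

70.4612 L


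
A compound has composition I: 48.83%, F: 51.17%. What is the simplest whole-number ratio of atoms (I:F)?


Assume 100 g of compound, divide each mass% by atomic mass to get moles, then normalize by the smallest to get a raw atom ratio.
Moles per 100 g: I: 48.83/126.904 = 0.3848, F: 51.17/18.998 = 2.6934
Raw ratio (divide by min = 0.3848): I: 1.0, F: 7.0
Multiply by 1 to clear fractions: I: 1.0 ~= 1, F: 7.0 ~= 7
Reduce by GCD to get the simplest whole-number ratio:

1:7


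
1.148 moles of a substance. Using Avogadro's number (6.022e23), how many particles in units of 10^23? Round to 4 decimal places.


N = n * NA, then divide by 1e23 for the requested units.
N / 1e23 = n * 6.022
N / 1e23 = 1.148 * 6.022
N / 1e23 = 6.913256, rounded to 4 dp:

6.9133


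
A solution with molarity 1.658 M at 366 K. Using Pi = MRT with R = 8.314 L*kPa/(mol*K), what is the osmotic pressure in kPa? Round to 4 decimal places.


Osmotic pressure (van't Hoff): Pi = M*R*T.
RT = 8.314 * 366 = 3042.924
Pi = 1.658 * 3042.924
Pi = 5045.167992 kPa, rounded to 4 dp:

5045.1680 kPa


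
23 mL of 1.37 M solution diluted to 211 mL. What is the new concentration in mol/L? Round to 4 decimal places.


Dilution: M1*V1 = M2*V2, solve for M2.
M2 = M1*V1 / V2
M2 = 1.37 * 23 / 211
M2 = 31.51 / 211
M2 = 0.14933649 mol/L, rounded to 4 dp:

0.1493 mol/L


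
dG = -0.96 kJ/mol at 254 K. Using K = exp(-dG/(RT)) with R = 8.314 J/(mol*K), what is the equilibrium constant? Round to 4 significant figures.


dG is in kJ/mol; multiply by 1000 to match R in J/(mol*K).
RT = 8.314 * 254 = 2111.756 J/mol
exponent = -dG*1000 / (RT) = -(-0.96*1000) / 2111.756 = 0.45459797
K = exp(0.45459797)
K = 1.5755398, rounded to 4 significant figures:

1.576


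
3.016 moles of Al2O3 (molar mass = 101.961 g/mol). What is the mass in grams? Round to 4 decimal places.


mass = n * M
mass = 3.016 * 101.961
mass = 307.514376 g, rounded to 4 dp:

307.5144 g


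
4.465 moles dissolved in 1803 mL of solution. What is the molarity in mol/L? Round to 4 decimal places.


Convert volume to liters: V_L = V_mL / 1000.
V_L = 1803 / 1000 = 1.803 L
M = n / V_L = 4.465 / 1.803
M = 2.47642818 mol/L, rounded to 4 dp:

2.4764 mol/L


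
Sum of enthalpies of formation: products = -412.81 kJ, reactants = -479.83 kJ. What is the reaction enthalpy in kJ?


dH_rxn = sum(dH_f products) - sum(dH_f reactants)
dH_rxn = -412.81 - (-479.83)
dH_rxn = 67.02 kJ:

67.02 kJ


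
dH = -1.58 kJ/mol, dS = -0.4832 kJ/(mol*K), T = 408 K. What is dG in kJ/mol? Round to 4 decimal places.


Gibbs: dG = dH - T*dS (consistent units, dS already in kJ/(mol*K)).
T*dS = 408 * -0.4832 = -197.1456
dG = -1.58 - (-197.1456)
dG = 195.5656 kJ/mol, rounded to 4 dp:

195.5656 kJ/mol


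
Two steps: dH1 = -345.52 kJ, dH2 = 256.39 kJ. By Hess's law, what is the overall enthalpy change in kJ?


Hess's law: enthalpy is a state function, so add the step enthalpies.
dH_total = dH1 + dH2 = -345.52 + (256.39)
dH_total = -89.13 kJ:

-89.13 kJ


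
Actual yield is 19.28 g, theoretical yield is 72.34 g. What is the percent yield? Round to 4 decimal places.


% yield = 100 * actual / theoretical
% yield = 100 * 19.28 / 72.34
% yield = 26.65192148 %, rounded to 4 dp:

26.6519 %


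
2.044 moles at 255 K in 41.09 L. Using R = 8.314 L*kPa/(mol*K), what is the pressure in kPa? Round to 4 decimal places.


PV = nRT, solve for P = nRT / V.
nRT = 2.044 * 8.314 * 255 = 4333.4231
P = 4333.4231 / 41.09
P = 105.46174495 kPa, rounded to 4 dp:

105.4617 kPa


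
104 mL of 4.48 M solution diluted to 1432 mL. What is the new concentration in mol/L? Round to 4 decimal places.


Dilution: M1*V1 = M2*V2, solve for M2.
M2 = M1*V1 / V2
M2 = 4.48 * 104 / 1432
M2 = 465.92 / 1432
M2 = 0.32536313 mol/L, rounded to 4 dp:

0.3254 mol/L


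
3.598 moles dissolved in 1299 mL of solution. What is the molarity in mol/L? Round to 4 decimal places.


Convert volume to liters: V_L = V_mL / 1000.
V_L = 1299 / 1000 = 1.299 L
M = n / V_L = 3.598 / 1.299
M = 2.76982294 mol/L, rounded to 4 dp:

2.7698 mol/L


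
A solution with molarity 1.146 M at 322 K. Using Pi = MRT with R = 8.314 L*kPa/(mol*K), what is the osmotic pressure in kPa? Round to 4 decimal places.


Osmotic pressure (van't Hoff): Pi = M*R*T.
RT = 8.314 * 322 = 2677.108
Pi = 1.146 * 2677.108
Pi = 3067.965768 kPa, rounded to 4 dp:

3067.9658 kPa


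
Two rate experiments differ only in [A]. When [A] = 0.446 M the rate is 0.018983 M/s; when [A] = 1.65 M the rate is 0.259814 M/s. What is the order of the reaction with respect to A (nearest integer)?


Rate is proportional to [A]^n, so rate2/rate1 = ([A]2/[A]1)^n. Take logs to solve for n.
rate2/rate1 = 0.259814 / 0.018983 = 13.6867
[A]2/[A]1 = 1.65 / 0.446 = 3.6996
n = ln(13.6867) / ln(3.6996) = 2.0
Nearest integer order:

2


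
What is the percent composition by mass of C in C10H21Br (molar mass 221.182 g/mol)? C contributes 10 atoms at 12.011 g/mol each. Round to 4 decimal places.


pct = 100 * (n_elem * M_elem) / M_total
mass_contribution = 10 * 12.011 = 120.11 g/mol
pct = 100 * 120.11 / 221.182
pct = 54.3036956 %, rounded to 4 dp:

54.3037 %


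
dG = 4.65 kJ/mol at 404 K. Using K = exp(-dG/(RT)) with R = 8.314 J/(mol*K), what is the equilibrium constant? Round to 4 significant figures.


dG is in kJ/mol; multiply by 1000 to match R in J/(mol*K).
RT = 8.314 * 404 = 3358.856 J/mol
exponent = -dG*1000 / (RT) = -(4.65*1000) / 3358.856 = -1.38439993
K = exp(-1.38439993)
K = 0.25047406, rounded to 4 significant figures:

0.2505


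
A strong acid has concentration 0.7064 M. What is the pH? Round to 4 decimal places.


A strong acid dissociates completely, so [H+] equals the given concentration.
pH = -log10([H+]) = -log10(0.7064)
pH = 0.15094931, rounded to 4 dp:

0.1509


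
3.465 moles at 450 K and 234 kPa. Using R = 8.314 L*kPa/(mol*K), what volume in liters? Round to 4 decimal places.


PV = nRT, solve for V = nRT / P.
nRT = 3.465 * 8.314 * 450 = 12963.6045
V = 12963.6045 / 234
V = 55.40001923 L, rounded to 4 dp:

55.4000 L


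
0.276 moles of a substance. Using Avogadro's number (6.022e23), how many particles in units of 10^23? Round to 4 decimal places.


N = n * NA, then divide by 1e23 for the requested units.
N / 1e23 = n * 6.022
N / 1e23 = 0.276 * 6.022
N / 1e23 = 1.662072, rounded to 4 dp:

1.6621


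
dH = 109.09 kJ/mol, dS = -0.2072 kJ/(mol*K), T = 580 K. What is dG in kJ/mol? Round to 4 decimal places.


Gibbs: dG = dH - T*dS (consistent units, dS already in kJ/(mol*K)).
T*dS = 580 * -0.2072 = -120.176
dG = 109.09 - (-120.176)
dG = 229.266 kJ/mol, rounded to 4 dp:

229.2660 kJ/mol


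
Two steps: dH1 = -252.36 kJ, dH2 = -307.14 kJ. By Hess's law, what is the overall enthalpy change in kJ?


Hess's law: enthalpy is a state function, so add the step enthalpies.
dH_total = dH1 + dH2 = -252.36 + (-307.14)
dH_total = -559.5 kJ:

-559.50 kJ


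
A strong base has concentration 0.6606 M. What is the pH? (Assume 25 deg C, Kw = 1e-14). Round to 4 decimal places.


A strong base dissociates completely, so [OH-] equals the given concentration.
pOH = -log10([OH-]) = -log10(0.6606) = 0.180061
pH = 14 - pOH = 14 - 0.180061
pH = 13.819939, rounded to 4 dp:

13.8199


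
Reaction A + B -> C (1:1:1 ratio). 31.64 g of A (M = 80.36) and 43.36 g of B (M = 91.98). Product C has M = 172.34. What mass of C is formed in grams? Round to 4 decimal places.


Find moles of each reactant; the smaller value is the limiting reagent in a 1:1:1 reaction, so moles_C equals moles of the limiter.
n_A = mass_A / M_A = 31.64 / 80.36 = 0.393728 mol
n_B = mass_B / M_B = 43.36 / 91.98 = 0.471407 mol
Limiting reagent: A (smaller), n_limiting = 0.393728 mol
mass_C = n_limiting * M_C = 0.393728 * 172.34
mass_C = 67.85508352 g, rounded to 4 dp:

67.8551 g


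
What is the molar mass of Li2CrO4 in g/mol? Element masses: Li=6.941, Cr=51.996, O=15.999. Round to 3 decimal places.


M = sum(count * atomic_mass) over atoms.
M = 2*6.941 + 1*51.996 + 4*15.999
M = 13.882 + 51.996 + 63.996
M = 129.874 g/mol, rounded to 3 dp:

129.874 g/mol


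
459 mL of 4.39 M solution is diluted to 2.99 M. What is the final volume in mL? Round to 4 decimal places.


Dilution: M1*V1 = M2*V2, solve for V2.
V2 = M1*V1 / M2
V2 = 4.39 * 459 / 2.99
V2 = 2015.01 / 2.99
V2 = 673.91638796 mL, rounded to 4 dp:

673.9164 mL


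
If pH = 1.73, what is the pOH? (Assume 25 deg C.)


At 25 deg C, pH + pOH = 14.
pOH = 14 - pH = 14 - 1.73
pOH = 12.27:

12.27


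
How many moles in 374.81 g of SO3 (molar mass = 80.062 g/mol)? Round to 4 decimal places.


n = mass / M
n = 374.81 / 80.062
n = 4.68149684 mol, rounded to 4 dp:

4.6815 mol


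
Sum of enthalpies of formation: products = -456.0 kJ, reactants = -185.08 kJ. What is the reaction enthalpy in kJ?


dH_rxn = sum(dH_f products) - sum(dH_f reactants)
dH_rxn = -456.0 - (-185.08)
dH_rxn = -270.92 kJ:

-270.92 kJ


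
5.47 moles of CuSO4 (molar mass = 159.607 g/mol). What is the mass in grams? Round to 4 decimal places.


mass = n * M
mass = 5.47 * 159.607
mass = 873.05029 g, rounded to 4 dp:

873.0503 g


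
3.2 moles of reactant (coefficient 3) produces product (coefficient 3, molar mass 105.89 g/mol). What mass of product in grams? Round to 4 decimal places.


Use the coefficient ratio to convert reactant moles to product moles, then multiply by the product's molar mass.
moles_P = moles_R * (coeff_P / coeff_R) = 3.2 * (3/3) = 3.2
mass_P = moles_P * M_P = 3.2 * 105.89
mass_P = 338.848 g, rounded to 4 dp:

338.8480 g


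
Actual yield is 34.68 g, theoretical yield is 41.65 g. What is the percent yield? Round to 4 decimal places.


% yield = 100 * actual / theoretical
% yield = 100 * 34.68 / 41.65
% yield = 83.26530612 %, rounded to 4 dp:

83.2653 %


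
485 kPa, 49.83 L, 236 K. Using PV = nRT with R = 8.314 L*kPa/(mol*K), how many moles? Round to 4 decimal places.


PV = nRT, solve for n = PV / (RT).
PV = 485 * 49.83 = 24167.55
RT = 8.314 * 236 = 1962.104
n = 24167.55 / 1962.104
n = 12.31716056 mol, rounded to 4 dp:

12.3172 mol


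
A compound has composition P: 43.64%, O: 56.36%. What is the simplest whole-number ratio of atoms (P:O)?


Assume 100 g of compound, divide each mass% by atomic mass to get moles, then normalize by the smallest to get a raw atom ratio.
Moles per 100 g: P: 43.64/30.974 = 1.4089, O: 56.36/15.999 = 3.5227
Raw ratio (divide by min = 1.4089): P: 1.0, O: 2.5
Multiply by 2 to clear fractions: P: 2.0 ~= 2, O: 5.001 ~= 5
Reduce by GCD to get the simplest whole-number ratio:

2:5


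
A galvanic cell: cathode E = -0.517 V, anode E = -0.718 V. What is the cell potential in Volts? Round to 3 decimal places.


Standard cell potential: E_cell = E_cathode - E_anode.
E_cell = -0.517 - (-0.718)
E_cell = 0.201 V, rounded to 3 dp:

0.201 V


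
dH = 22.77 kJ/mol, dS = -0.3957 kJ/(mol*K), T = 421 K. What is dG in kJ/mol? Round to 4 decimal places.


Gibbs: dG = dH - T*dS (consistent units, dS already in kJ/(mol*K)).
T*dS = 421 * -0.3957 = -166.5897
dG = 22.77 - (-166.5897)
dG = 189.3597 kJ/mol, rounded to 4 dp:

189.3597 kJ/mol


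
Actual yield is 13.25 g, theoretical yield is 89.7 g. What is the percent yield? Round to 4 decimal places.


% yield = 100 * actual / theoretical
% yield = 100 * 13.25 / 89.7
% yield = 14.77146042 %, rounded to 4 dp:

14.7715 %


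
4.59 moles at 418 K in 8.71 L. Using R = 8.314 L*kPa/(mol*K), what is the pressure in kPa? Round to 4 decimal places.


PV = nRT, solve for P = nRT / V.
nRT = 4.59 * 8.314 * 418 = 15951.4067
P = 15951.4067 / 8.71
P = 1831.38997704 kPa, rounded to 4 dp:

1831.3900 kPa


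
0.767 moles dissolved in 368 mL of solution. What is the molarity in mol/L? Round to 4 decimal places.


Convert volume to liters: V_L = V_mL / 1000.
V_L = 368 / 1000 = 0.368 L
M = n / V_L = 0.767 / 0.368
M = 2.08423913 mol/L, rounded to 4 dp:

2.0842 mol/L


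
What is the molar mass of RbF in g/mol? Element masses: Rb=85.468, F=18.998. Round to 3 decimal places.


M = sum(count * atomic_mass) over atoms.
M = 1*85.468 + 1*18.998
M = 85.468 + 18.998
M = 104.466 g/mol, rounded to 3 dp:

104.466 g/mol


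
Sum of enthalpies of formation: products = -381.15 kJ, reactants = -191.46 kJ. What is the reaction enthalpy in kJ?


dH_rxn = sum(dH_f products) - sum(dH_f reactants)
dH_rxn = -381.15 - (-191.46)
dH_rxn = -189.69 kJ:

-189.69 kJ


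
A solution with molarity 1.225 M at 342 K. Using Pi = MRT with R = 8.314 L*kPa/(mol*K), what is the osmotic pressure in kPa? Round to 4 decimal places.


Osmotic pressure (van't Hoff): Pi = M*R*T.
RT = 8.314 * 342 = 2843.388
Pi = 1.225 * 2843.388
Pi = 3483.1503 kPa, rounded to 4 dp:

3483.1503 kPa


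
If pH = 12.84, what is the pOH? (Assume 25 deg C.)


At 25 deg C, pH + pOH = 14.
pOH = 14 - pH = 14 - 12.84
pOH = 1.16:

1.16


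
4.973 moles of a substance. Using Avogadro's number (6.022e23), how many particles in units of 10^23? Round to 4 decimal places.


N = n * NA, then divide by 1e23 for the requested units.
N / 1e23 = n * 6.022
N / 1e23 = 4.973 * 6.022
N / 1e23 = 29.947406, rounded to 4 dp:

29.9474


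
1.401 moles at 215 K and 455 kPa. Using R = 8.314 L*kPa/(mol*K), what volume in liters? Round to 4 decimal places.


PV = nRT, solve for V = nRT / P.
nRT = 1.401 * 8.314 * 215 = 2504.3015
V = 2504.3015 / 455
V = 5.50395934 L, rounded to 4 dp:

5.5040 L


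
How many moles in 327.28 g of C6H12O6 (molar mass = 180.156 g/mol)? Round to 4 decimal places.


n = mass / M
n = 327.28 / 180.156
n = 1.81664779 mol, rounded to 4 dp:

1.8166 mol


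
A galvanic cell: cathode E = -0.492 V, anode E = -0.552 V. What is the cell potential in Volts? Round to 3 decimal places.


Standard cell potential: E_cell = E_cathode - E_anode.
E_cell = -0.492 - (-0.552)
E_cell = 0.06 V, rounded to 3 dp:

0.060 V


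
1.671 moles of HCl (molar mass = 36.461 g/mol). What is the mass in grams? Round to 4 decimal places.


mass = n * M
mass = 1.671 * 36.461
mass = 60.926331 g, rounded to 4 dp:

60.9263 g


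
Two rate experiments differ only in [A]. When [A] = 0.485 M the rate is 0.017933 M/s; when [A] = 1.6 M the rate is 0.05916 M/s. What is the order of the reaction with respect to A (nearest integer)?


Rate is proportional to [A]^n, so rate2/rate1 = ([A]2/[A]1)^n. Take logs to solve for n.
rate2/rate1 = 0.05916 / 0.017933 = 3.2989
[A]2/[A]1 = 1.6 / 0.485 = 3.299
n = ln(3.2989) / ln(3.299) = 1.0
Nearest integer order:

1


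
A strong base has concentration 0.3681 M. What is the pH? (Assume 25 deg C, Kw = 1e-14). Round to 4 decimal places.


A strong base dissociates completely, so [OH-] equals the given concentration.
pOH = -log10([OH-]) = -log10(0.3681) = 0.434034
pH = 14 - pOH = 14 - 0.434034
pH = 13.565966, rounded to 4 dp:

13.5660


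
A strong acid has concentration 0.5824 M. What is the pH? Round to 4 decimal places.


A strong acid dissociates completely, so [H+] equals the given concentration.
pH = -log10([H+]) = -log10(0.5824)
pH = 0.23477863, rounded to 4 dp:

0.2348


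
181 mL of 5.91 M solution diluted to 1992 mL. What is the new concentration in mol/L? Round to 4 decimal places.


Dilution: M1*V1 = M2*V2, solve for M2.
M2 = M1*V1 / V2
M2 = 5.91 * 181 / 1992
M2 = 1069.71 / 1992
M2 = 0.53700301 mol/L, rounded to 4 dp:

0.5370 mol/L


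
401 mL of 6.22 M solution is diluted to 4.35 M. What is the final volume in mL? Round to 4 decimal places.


Dilution: M1*V1 = M2*V2, solve for V2.
V2 = M1*V1 / M2
V2 = 6.22 * 401 / 4.35
V2 = 2494.22 / 4.35
V2 = 573.38390805 mL, rounded to 4 dp:

573.3839 mL


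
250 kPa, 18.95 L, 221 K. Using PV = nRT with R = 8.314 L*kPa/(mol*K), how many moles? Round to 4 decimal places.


PV = nRT, solve for n = PV / (RT).
PV = 250 * 18.95 = 4737.5
RT = 8.314 * 221 = 1837.394
n = 4737.5 / 1837.394
n = 2.57838003 mol, rounded to 4 dp:

2.5784 mol


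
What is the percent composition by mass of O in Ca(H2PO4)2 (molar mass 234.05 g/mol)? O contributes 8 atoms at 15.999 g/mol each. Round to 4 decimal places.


pct = 100 * (n_elem * M_elem) / M_total
mass_contribution = 8 * 15.999 = 127.992 g/mol
pct = 100 * 127.992 / 234.05
pct = 54.68575091 %, rounded to 4 dp:

54.6858 %


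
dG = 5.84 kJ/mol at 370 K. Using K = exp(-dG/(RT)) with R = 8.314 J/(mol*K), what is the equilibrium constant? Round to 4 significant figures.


dG is in kJ/mol; multiply by 1000 to match R in J/(mol*K).
RT = 8.314 * 370 = 3076.18 J/mol
exponent = -dG*1000 / (RT) = -(5.84*1000) / 3076.18 = -1.89845848
K = exp(-1.89845848)
K = 0.14979936, rounded to 4 significant figures:

0.1498


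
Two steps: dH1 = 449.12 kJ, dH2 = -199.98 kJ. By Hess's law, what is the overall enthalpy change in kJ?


Hess's law: enthalpy is a state function, so add the step enthalpies.
dH_total = dH1 + dH2 = 449.12 + (-199.98)
dH_total = 249.14 kJ:

249.14 kJ


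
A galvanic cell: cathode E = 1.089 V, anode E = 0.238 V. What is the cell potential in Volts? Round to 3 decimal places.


Standard cell potential: E_cell = E_cathode - E_anode.
E_cell = 1.089 - (0.238)
E_cell = 0.851 V, rounded to 3 dp:

0.851 V


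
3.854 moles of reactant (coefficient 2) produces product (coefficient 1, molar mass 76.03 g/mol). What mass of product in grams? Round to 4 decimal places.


Use the coefficient ratio to convert reactant moles to product moles, then multiply by the product's molar mass.
moles_P = moles_R * (coeff_P / coeff_R) = 3.854 * (1/2) = 1.927
mass_P = moles_P * M_P = 1.927 * 76.03
mass_P = 146.50981 g, rounded to 4 dp:

146.5098 g


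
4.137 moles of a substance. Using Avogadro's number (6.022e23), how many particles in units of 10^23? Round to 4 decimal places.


N = n * NA, then divide by 1e23 for the requested units.
N / 1e23 = n * 6.022
N / 1e23 = 4.137 * 6.022
N / 1e23 = 24.913014, rounded to 4 dp:

24.9130


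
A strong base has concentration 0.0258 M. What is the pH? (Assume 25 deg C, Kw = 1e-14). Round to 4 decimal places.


A strong base dissociates completely, so [OH-] equals the given concentration.
pOH = -log10([OH-]) = -log10(0.0258) = 1.58838
pH = 14 - pOH = 14 - 1.58838
pH = 12.41162, rounded to 4 dp:

12.4116


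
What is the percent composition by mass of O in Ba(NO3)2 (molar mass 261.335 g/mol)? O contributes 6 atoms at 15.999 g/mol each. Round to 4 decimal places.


pct = 100 * (n_elem * M_elem) / M_total
mass_contribution = 6 * 15.999 = 95.994 g/mol
pct = 100 * 95.994 / 261.335
pct = 36.7321637 %, rounded to 4 dp:

36.7322 %


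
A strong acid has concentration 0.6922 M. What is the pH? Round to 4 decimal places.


A strong acid dissociates completely, so [H+] equals the given concentration.
pH = -log10([H+]) = -log10(0.6922)
pH = 0.15976841, rounded to 4 dp:

0.1598


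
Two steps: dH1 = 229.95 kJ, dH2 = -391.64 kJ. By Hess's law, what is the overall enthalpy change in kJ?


Hess's law: enthalpy is a state function, so add the step enthalpies.
dH_total = dH1 + dH2 = 229.95 + (-391.64)
dH_total = -161.69 kJ:

-161.69 kJ


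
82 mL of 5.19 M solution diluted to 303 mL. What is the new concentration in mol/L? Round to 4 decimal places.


Dilution: M1*V1 = M2*V2, solve for M2.
M2 = M1*V1 / V2
M2 = 5.19 * 82 / 303
M2 = 425.58 / 303
M2 = 1.40455446 mol/L, rounded to 4 dp:

1.4046 mol/L


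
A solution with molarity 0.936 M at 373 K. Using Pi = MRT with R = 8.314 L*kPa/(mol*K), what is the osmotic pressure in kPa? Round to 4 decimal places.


Osmotic pressure (van't Hoff): Pi = M*R*T.
RT = 8.314 * 373 = 3101.122
Pi = 0.936 * 3101.122
Pi = 2902.650192 kPa, rounded to 4 dp:

2902.6502 kPa


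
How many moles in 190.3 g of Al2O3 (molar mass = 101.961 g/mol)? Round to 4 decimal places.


n = mass / M
n = 190.3 / 101.961
n = 1.8663999 mol, rounded to 4 dp:

1.8664 mol


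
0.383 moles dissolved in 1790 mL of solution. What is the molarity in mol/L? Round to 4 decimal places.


Convert volume to liters: V_L = V_mL / 1000.
V_L = 1790 / 1000 = 1.79 L
M = n / V_L = 0.383 / 1.79
M = 0.21396648 mol/L, rounded to 4 dp:

0.2140 mol/L


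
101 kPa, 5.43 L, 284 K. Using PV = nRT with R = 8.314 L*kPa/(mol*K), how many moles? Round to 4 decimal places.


PV = nRT, solve for n = PV / (RT).
PV = 101 * 5.43 = 548.43
RT = 8.314 * 284 = 2361.176
n = 548.43 / 2361.176
n = 0.23226985 mol, rounded to 4 dp:

0.2323 mol


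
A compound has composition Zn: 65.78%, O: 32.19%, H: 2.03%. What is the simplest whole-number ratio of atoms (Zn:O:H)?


Assume 100 g of compound, divide each mass% by atomic mass to get moles, then normalize by the smallest to get a raw atom ratio.
Moles per 100 g: Zn: 65.78/65.38 = 1.0061, O: 32.19/15.999 = 2.012, H: 2.03/1.008 = 2.0139
Raw ratio (divide by min = 1.0061): Zn: 1.0, O: 2.0, H: 2.002
Multiply by 1 to clear fractions: Zn: 1.0 ~= 1, O: 2.0 ~= 2, H: 2.002 ~= 2
Reduce by GCD to get the simplest whole-number ratio:

1:2:2


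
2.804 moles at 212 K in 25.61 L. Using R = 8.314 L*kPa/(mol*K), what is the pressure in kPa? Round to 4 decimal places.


PV = nRT, solve for P = nRT / V.
nRT = 2.804 * 8.314 * 212 = 4942.2407
P = 4942.2407 / 25.61
P = 192.98089418 kPa, rounded to 4 dp:

192.9809 kPa


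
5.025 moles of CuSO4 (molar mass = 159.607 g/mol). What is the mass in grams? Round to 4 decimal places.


mass = n * M
mass = 5.025 * 159.607
mass = 802.025175 g, rounded to 4 dp:

802.0252 g


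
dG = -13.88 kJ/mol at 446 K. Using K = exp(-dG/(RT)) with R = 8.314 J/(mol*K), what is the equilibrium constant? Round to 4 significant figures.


dG is in kJ/mol; multiply by 1000 to match R in J/(mol*K).
RT = 8.314 * 446 = 3708.044 J/mol
exponent = -dG*1000 / (RT) = -(-13.88*1000) / 3708.044 = 3.7432134
K = exp(3.7432134)
K = 42.233485, rounded to 4 significant figures:

42.23
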